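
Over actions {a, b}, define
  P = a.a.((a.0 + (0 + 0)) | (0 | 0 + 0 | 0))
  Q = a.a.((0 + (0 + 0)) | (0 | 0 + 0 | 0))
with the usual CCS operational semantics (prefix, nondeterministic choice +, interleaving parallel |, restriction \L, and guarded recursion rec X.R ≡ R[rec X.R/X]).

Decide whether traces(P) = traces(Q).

LTS(P): 4 reachable states
  p0 = a.a.((a.0 + (0 + 0)) | (0 | 0 + 0 | 0)) → --a--▸ p1
  p1 = a.((a.0 + (0 + 0)) | (0 | 0 + 0 | 0)) → --a--▸ p2
  p2 = (a.0 + (0 + 0)) | (0 | 0 + 0 | 0) → --a--▸ p3
  p3 = 0 | (0 | 0 + 0 | 0) → ∅
LTS(Q): 3 reachable states
  q0 = a.a.((0 + (0 + 0)) | (0 | 0 + 0 | 0)) → --a--▸ q1
  q1 = a.((0 + (0 + 0)) | (0 | 0 + 0 | 0)) → --a--▸ q2
  q2 = (0 + (0 + 0)) | (0 | 0 + 0 | 0) → ∅
Executing aaa from P (initial set {p0}):
  after a @ step 1: {p1}
  after a @ step 2: {p2}
  after a @ step 3: {p3}
  P completes σ.
Executing aaa from Q (initial set {q0}):
  after a @ step 1: {q1}
  after a @ step 2: {q2}
  after a @ step 3: ∅ (Q stuck)

NO — witness ⟨aaa⟩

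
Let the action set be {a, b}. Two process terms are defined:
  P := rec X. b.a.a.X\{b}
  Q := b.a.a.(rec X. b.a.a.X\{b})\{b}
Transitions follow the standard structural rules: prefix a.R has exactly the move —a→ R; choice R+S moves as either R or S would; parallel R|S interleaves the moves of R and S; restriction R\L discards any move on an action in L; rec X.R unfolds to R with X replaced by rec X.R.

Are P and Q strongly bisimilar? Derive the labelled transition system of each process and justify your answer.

LTS(P): 4 reachable states
  p0 = rec X. b.a.a.X\{b} → =b=> p1
  p1 = a.a.(rec X. b.a.a.X\{b})\{b} → =a=> p2
  p2 = a.(rec X. b.a.a.X\{b})\{b} → =a=> p3
  p3 = (rec X. b.a.a.X\{b})\{b} → (no moves)
LTS(Q): 4 reachable states
  q0 = b.a.a.(rec X. b.a.a.X\{b})\{b} → =b=> q1
  q1 = a.a.(rec X. b.a.a.X\{b})\{b} → =a=> q2
  q2 = a.(rec X. b.a.a.X\{b})\{b} → =a=> q3
  q3 = (rec X. b.a.a.X\{b})\{b} → (no moves)
Bisimilarity quotient blocks:
  B0 = {p0, q0}
  B1 = {p1, q1}
  B2 = {p2, q2}
  B3 = {p3, q3}
p0 ∈ B0, q0 ∈ B0 → same block

bisimilar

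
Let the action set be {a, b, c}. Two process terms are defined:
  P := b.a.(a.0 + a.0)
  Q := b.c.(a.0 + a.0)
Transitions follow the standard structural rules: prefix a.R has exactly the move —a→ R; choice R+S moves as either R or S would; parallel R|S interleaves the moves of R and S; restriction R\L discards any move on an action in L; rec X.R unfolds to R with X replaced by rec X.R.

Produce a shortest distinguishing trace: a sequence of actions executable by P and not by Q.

LTS(P): 4 reachable states
  p0 = b.a.(a.0 + a.0) | -b-> p1
  p1 = a.(a.0 + a.0) | -a-> p2
  p2 = a.0 + a.0 | -a-> p3
  p3 = 0 | ·
LTS(Q): 4 reachable states
  q0 = b.c.(a.0 + a.0) | -b-> q1
  q1 = c.(a.0 + a.0) | -c-> q2
  q2 = a.0 + a.0 | -a-> q3
  q3 = 0 | ·
Trace ⟨ba⟩ through P, begin at {p0}:
  step 1 (b): {p1}
  step 2 (a): {p2}
  P completes σ.
Trace ⟨ba⟩ through Q, begin at {q0}:
  step 1 (b): {q1}
  step 2 (a): ∅  — Q cannot continue

ba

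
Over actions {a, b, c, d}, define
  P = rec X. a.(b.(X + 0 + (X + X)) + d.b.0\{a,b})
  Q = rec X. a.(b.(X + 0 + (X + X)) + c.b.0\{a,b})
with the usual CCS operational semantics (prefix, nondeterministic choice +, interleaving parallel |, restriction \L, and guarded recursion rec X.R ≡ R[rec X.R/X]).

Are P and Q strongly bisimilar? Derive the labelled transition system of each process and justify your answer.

P's transition system — 5 states:
  m0 = rec X. a.(b.(X + 0 + (X + X)) + d.b.0\{a,b}) → --a--▸ m1
  m1 = b.((rec X. a.(b.(X + 0 + (X + X)) + d.b.0\{a,b})) + 0 + ((rec X. a.(b.(X + 0 + (X + X)) + d.b.0\{a,b})) + (rec X. a.(b.(X + 0 + (X + X)) + d.b.0\{a,b})))) + d.b.0\{a,b} → --b--▸ m2, --d--▸ m3
  m2 = (rec X. a.(b.(X + 0 + (X + X)) + d.b.0\{a,b})) + 0 + ((rec X. a.(b.(X + 0 + (X + X)) + d.b.0\{a,b})) + (rec X. a.(b.(X + 0 + (X + X)) + d.b.0\{a,b}))) → --a--▸ m1
  m3 = b.0\{a,b} → --b--▸ m4
  m4 = 0\{a,b} → ·
Q's transition system — 5 states:
  n0 = rec X. a.(b.(X + 0 + (X + X)) + c.b.0\{a,b}) → --a--▸ n1
  n1 = b.((rec X. a.(b.(X + 0 + (X + X)) + c.b.0\{a,b})) + 0 + ((rec X. a.(b.(X + 0 + (X + X)) + c.b.0\{a,b})) + (rec X. a.(b.(X + 0 + (X + X)) + c.b.0\{a,b})))) + c.b.0\{a,b} → --b--▸ n2, --c--▸ n3
  n2 = (rec X. a.(b.(X + 0 + (X + X)) + c.b.0\{a,b})) + 0 + ((rec X. a.(b.(X + 0 + (X + X)) + c.b.0\{a,b})) + (rec X. a.(b.(X + 0 + (X + X)) + c.b.0\{a,b}))) → --a--▸ n1
  n3 = b.0\{a,b} → --b--▸ n4
  n4 = 0\{a,b} → ·
Coarsest stable partition (strong bisimilarity classes):
  B0 = {m0, m2}
  B1 = {m1}
  B2 = {m3, n3}
  B3 = {m4, n4}
  B4 = {n0, n2}
  B5 = {n1}
m0 ∈ B0, n0 ∈ B4 → different blocks

NO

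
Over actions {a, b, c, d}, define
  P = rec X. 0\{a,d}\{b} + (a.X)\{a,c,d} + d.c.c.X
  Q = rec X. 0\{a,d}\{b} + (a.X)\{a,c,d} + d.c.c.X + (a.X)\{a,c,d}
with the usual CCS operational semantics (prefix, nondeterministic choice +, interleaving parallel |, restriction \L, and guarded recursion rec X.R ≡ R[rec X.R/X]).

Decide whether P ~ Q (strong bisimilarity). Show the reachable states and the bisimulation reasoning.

Reachable graph of P (3 states):
  p0 = rec X. 0\{a,d}\{b} + (a.X)\{a,c,d} + d.c.c.X :: =d=> p1
  p1 = c.c.(rec X. 0\{a,d}\{b} + (a.X)\{a,c,d} + d.c.c.X) :: =c=> p2
  p2 = c.(rec X. 0\{a,d}\{b} + (a.X)\{a,c,d} + d.c.c.X) :: =c=> p0
Reachable graph of Q (3 states):
  q0 = rec X. 0\{a,d}\{b} + (a.X)\{a,c,d} + d.c.c.X + (a.X)\{a,c,d} :: =d=> q1
  q1 = c.c.(rec X. 0\{a,d}\{b} + (a.X)\{a,c,d} + d.c.c.X + (a.X)\{a,c,d}) :: =c=> q2
  q2 = c.(rec X. 0\{a,d}\{b} + (a.X)\{a,c,d} + d.c.c.X + (a.X)\{a,c,d}) :: =c=> q0
Bisimilarity quotient blocks:
  B0 = {p0, q0}
  B1 = {p1, q1}
  B2 = {p2, q2}
p0 ∈ B0, q0 ∈ B0 → same block

YES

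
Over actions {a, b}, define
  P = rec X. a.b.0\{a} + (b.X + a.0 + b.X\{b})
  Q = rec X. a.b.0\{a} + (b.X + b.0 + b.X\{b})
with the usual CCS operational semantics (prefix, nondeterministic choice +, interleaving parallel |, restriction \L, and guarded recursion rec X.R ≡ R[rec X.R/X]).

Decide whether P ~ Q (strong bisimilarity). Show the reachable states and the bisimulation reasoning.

P's transition system — 7 states:
  p0 = rec X. a.b.0\{a} + (b.X + a.0 + b.X\{b}) → —a→ p1, —a→ p2, —b→ p0, —b→ p3
  p1 = 0 → stopped
  p2 = b.0\{a} → —b→ p4
  p3 = (rec X. a.b.0\{a} + (b.X + a.0 + b.X\{b}))\{b} → —a→ p5, —a→ p6
  p4 = 0\{a} → stopped
  p5 = (b.0\{a})\{b} → stopped
  p6 = 0\{b} → stopped
Q's transition system — 6 states:
  q0 = rec X. a.b.0\{a} + (b.X + b.0 + b.X\{b}) → —a→ q1, —b→ q0, —b→ q2, —b→ q3
  q1 = b.0\{a} → —b→ q4
  q2 = (rec X. a.b.0\{a} + (b.X + b.0 + b.X\{b}))\{b} → —a→ q5
  q3 = 0 → stopped
  q4 = 0\{a} → stopped
  q5 = (b.0\{a})\{b} → stopped
Coarsest stable partition (strong bisimilarity classes):
  B0 = {p0}
  B1 = {p2, q1}
  B2 = {p1, p4, p5, p6, q3, q4, q5}
  B3 = {p3, q2}
  B4 = {q0}
p0 ∈ B0, q0 ∈ B4 → different blocks

not bisimilar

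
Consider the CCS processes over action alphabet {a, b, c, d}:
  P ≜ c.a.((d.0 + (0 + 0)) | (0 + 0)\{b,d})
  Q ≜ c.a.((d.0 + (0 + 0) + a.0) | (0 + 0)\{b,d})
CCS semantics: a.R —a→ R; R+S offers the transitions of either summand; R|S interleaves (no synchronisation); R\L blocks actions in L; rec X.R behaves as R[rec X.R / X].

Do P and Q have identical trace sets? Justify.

traces(P) ≠ traces(Q) — witness ⟨caa⟩

P's transition system — 4 states:
  p0 = c.a.((d.0 + (0 + 0)) | (0 + 0)\{b,d}) | —c→ p1
  p1 = a.((d.0 + (0 + 0)) | (0 + 0)\{b,d}) | —a→ p2
  p2 = (d.0 + (0 + 0)) | (0 + 0)\{b,d} | —d→ p3
  p3 = 0 | (0 + 0)\{b,d} | ·
Q's transition system — 4 states:
  q0 = c.a.((d.0 + (0 + 0) + a.0) | (0 + 0)\{b,d}) | —c→ q1
  q1 = a.((d.0 + (0 + 0) + a.0) | (0 + 0)\{b,d}) | —a→ q2
  q2 = (d.0 + (0 + 0) + a.0) | (0 + 0)\{b,d} | —a→ q3, —d→ q3
  q3 = 0 | (0 + 0)\{b,d} | ·
Executing caa from Q (initial set {q0}):
  step 1 (c): {q1}
  step 2 (a): {q2}
  step 3 (a): {q3}
  Q completes σ.
Executing caa from P (initial set {p0}):
  step 1 (c): {p1}
  step 2 (a): {p2}
  step 3 (a): ∅  — P cannot continue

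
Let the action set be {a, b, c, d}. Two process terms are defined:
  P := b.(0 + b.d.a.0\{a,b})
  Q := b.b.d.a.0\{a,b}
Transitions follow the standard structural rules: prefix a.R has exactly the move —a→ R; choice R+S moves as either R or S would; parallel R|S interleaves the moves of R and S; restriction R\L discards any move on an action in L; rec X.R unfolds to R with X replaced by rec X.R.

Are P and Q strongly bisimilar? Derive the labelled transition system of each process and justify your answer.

P ~ Q

P's transition system — 5 states:
  u0 = b.(0 + b.d.a.0\{a,b}) | ··b··> u1
  u1 = 0 + b.d.a.0\{a,b} | ··b··> u2
  u2 = d.a.0\{a,b} | ··d··> u3
  u3 = a.0\{a,b} | ··a··> u4
  u4 = 0\{a,b} | deadlocked
Q's transition system — 5 states:
  v0 = b.b.d.a.0\{a,b} | ··b··> v1
  v1 = b.d.a.0\{a,b} | ··b··> v2
  v2 = d.a.0\{a,b} | ··d··> v3
  v3 = a.0\{a,b} | ··a··> v4
  v4 = 0\{a,b} | deadlocked
Partition-refinement fixed point:
  B0 = {u0, v0}
  B1 = {u1, v1}
  B2 = {u2, v2}
  B3 = {u3, v3}
  B4 = {u4, v4}
u0 ∈ B0, v0 ∈ B0 → same block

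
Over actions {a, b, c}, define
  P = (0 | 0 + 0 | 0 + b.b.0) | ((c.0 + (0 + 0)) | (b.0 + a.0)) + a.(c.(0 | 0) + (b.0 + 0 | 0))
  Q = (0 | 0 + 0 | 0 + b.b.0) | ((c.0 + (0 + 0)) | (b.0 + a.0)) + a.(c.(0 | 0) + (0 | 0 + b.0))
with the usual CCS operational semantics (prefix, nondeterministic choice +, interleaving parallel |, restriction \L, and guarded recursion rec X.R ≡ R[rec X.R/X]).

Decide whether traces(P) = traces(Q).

trace-equivalent

LTS(P): 15 reachable states
  m0 = (0 | 0 + 0 | 0 + b.b.0) | ((c.0 + (0 + 0)) | (b.0 + a.0)) + a.(c.(0 | 0) + (b.0 + 0 | 0)) | ··a··> m1, ··a··> m2, ··b··> m1, ··b··> m3, ··c··> m4
  m1 = (0 | 0 + 0 | 0 + b.b.0) | ((c.0 + (0 + 0)) | 0) | ··b··> m5, ··c··> m6
  m2 = c.(0 | 0) + (b.0 + 0 | 0) | ··b··> m7, ··c··> m8
  m3 = b.0 | ((c.0 + (0 + 0)) | (b.0 + a.0)) | ··a··> m5, ··b··> m5, ··b··> m9, ··c··> m10
  m4 = (0 | 0 + 0 | 0 + b.b.0) | (0 | (b.0 + a.0)) | ··a··> m6, ··b··> m10, ··b··> m6
  m5 = b.0 | ((c.0 + (0 + 0)) | 0) | ··b··> m11, ··c··> m12
  m6 = (0 | 0 + 0 | 0 + b.b.0) | (0 | 0) | ··b··> m12
  m7 = 0 | ∅
  m8 = 0 | 0 | ∅
  m9 = 0 | ((c.0 + (0 + 0)) | (b.0 + a.0)) | ··a··> m11, ··b··> m11, ··c··> m13
  m10 = b.0 | (0 | (b.0 + a.0)) | ··a··> m12, ··b··> m12, ··b··> m13
  m11 = 0 | ((c.0 + (0 + 0)) | 0) | ··c··> m14
  m12 = b.0 | (0 | 0) | ··b··> m14
  m13 = 0 | (0 | (b.0 + a.0)) | ··a··> m14, ··b··> m14
  m14 = 0 | (0 | 0) | ∅
LTS(Q): 15 reachable states
  n0 = (0 | 0 + 0 | 0 + b.b.0) | ((c.0 + (0 + 0)) | (b.0 + a.0)) + a.(c.(0 | 0) + (0 | 0 + b.0)) | ··a··> n1, ··a··> n2, ··b··> n1, ··b··> n3, ··c··> n4
  n1 = (0 | 0 + 0 | 0 + b.b.0) | ((c.0 + (0 + 0)) | 0) | ··b··> n5, ··c··> n6
  n2 = c.(0 | 0) + (0 | 0 + b.0) | ··b··> n7, ··c··> n8
  n3 = b.0 | ((c.0 + (0 + 0)) | (b.0 + a.0)) | ··a··> n5, ··b··> n5, ··b··> n9, ··c··> n10
  n4 = (0 | 0 + 0 | 0 + b.b.0) | (0 | (b.0 + a.0)) | ··a··> n6, ··b··> n10, ··b··> n6
  n5 = b.0 | ((c.0 + (0 + 0)) | 0) | ··b··> n11, ··c··> n12
  n6 = (0 | 0 + 0 | 0 + b.b.0) | (0 | 0) | ··b··> n12
  n7 = 0 | ∅
  n8 = 0 | 0 | ∅
  n9 = 0 | ((c.0 + (0 + 0)) | (b.0 + a.0)) | ··a··> n11, ··b··> n11, ··c··> n13
  n10 = b.0 | (0 | (b.0 + a.0)) | ··a··> n12, ··b··> n12, ··b··> n13
  n11 = 0 | ((c.0 + (0 + 0)) | 0) | ··c··> n14
  n12 = b.0 | (0 | 0) | ··b··> n14
  n13 = 0 | (0 | (b.0 + a.0)) | ··a··> n14, ··b··> n14
  n14 = 0 | (0 | 0) | ∅
Bisimilarity quotient blocks:
  B0 = {m0, n0}
  B1 = {m2, n2}
  B2 = {m14, m7, m8, n14, n7, n8}
  B3 = {m3, n3}
  B4 = {m5, n5}
  B5 = {m11, n11}
  B6 = {m12, n12}
  B7 = {m9, n9}
  B8 = {m13, n13}
  B9 = {m10, n10}
  B10 = {m1, n1}
  B11 = {m6, n6}
  B12 = {m4, n4}
m0 ∈ B0, n0 ∈ B0 → same block
Bisimilar ⇒ trace-equivalent.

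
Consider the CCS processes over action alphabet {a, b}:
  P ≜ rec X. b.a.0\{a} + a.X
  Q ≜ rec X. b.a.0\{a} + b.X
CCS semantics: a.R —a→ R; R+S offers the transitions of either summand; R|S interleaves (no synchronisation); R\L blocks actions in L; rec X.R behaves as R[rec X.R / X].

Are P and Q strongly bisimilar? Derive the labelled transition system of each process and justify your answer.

LTS(P): 3 reachable states
  u0 = rec X. b.a.0\{a} + a.X ⊢ —a→ u0, —b→ u1
  u1 = a.0\{a} ⊢ —a→ u2
  u2 = 0\{a} ⊢ (no moves)
LTS(Q): 3 reachable states
  v0 = rec X. b.a.0\{a} + b.X ⊢ —b→ v0, —b→ v1
  v1 = a.0\{a} ⊢ —a→ v2
  v2 = 0\{a} ⊢ (no moves)
Partition-refinement fixed point:
  B0 = {u0}
  B1 = {u1, v1}
  B2 = {u2, v2}
  B3 = {v0}
u0 ∈ B0, v0 ∈ B3 → different blocks

P ≁ Q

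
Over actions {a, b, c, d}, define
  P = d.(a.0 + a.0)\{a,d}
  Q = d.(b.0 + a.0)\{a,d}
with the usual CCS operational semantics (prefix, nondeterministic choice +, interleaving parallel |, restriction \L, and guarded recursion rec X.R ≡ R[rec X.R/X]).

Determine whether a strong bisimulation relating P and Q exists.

P ≁ Q

LTS(P): 2 reachable states
  u0 = d.(a.0 + a.0)\{a,d} | =d=> u1
  u1 = (a.0 + a.0)\{a,d} | ∅
LTS(Q): 3 reachable states
  v0 = d.(b.0 + a.0)\{a,d} | =d=> v1
  v1 = (b.0 + a.0)\{a,d} | =b=> v2
  v2 = 0\{a,d} | ∅
Coarsest stable partition (strong bisimilarity classes):
  B0 = {u0}
  B1 = {u1, v2}
  B2 = {v0}
  B3 = {v1}
u0 ∈ B0, v0 ∈ B2 → different blocks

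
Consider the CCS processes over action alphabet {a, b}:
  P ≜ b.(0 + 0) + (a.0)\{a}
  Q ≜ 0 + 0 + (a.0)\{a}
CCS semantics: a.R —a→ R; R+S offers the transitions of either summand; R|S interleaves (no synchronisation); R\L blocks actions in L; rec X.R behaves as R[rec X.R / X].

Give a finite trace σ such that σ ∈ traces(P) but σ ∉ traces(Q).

b

LTS(P): 2 reachable states
  s0 = b.(0 + 0) + (a.0)\{a} | =b=> s1
  s1 = 0 + 0 | ·
LTS(Q): 1 reachable states
  t0 = 0 + 0 + (a.0)\{a} | ·
Trace ⟨b⟩ through P, begin at {s0}:
  after b @ step 1: {s1}
  — P admits the full trace.
Trace ⟨b⟩ through Q, begin at {t0}:
  after b @ step 1: ∅ (Q stuck)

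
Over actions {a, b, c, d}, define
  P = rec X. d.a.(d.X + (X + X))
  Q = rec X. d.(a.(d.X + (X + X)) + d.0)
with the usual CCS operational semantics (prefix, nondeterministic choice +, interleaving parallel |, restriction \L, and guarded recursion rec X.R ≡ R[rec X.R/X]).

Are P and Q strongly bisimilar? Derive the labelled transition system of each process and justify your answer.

NO

LTS(P): 3 reachable states
  u0 = rec X. d.a.(d.X + (X + X)) has moves =d=> u1
  u1 = a.(d.(rec X. d.a.(d.X + (X + X))) + ((rec X. d.a.(d.X + (X + X))) + (rec X. d.a.(d.X + (X + X))))) has moves =a=> u2
  u2 = d.(rec X. d.a.(d.X + (X + X))) + ((rec X. d.a.(d.X + (X + X))) + (rec X. d.a.(d.X + (X + X)))) has moves =d=> u0, =d=> u1
LTS(Q): 4 reachable states
  v0 = rec X. d.(a.(d.X + (X + X)) + d.0) has moves =d=> v1
  v1 = a.(d.(rec X. d.(a.(d.X + (X + X)) + d.0)) + ((rec X. d.(a.(d.X + (X + X)) + d.0)) + (rec X. d.(a.(d.X + (X + X)) + d.0)))) + d.0 has moves =a=> v2, =d=> v3
  v2 = d.(rec X. d.(a.(d.X + (X + X)) + d.0)) + ((rec X. d.(a.(d.X + (X + X)) + d.0)) + (rec X. d.(a.(d.X + (X + X)) + d.0))) has moves =d=> v0, =d=> v1
  v3 = 0 has moves deadlocked
Partition-refinement fixed point:
  B0 = {u0}
  B1 = {u1}
  B2 = {u2}
  B3 = {v0}
  B4 = {v1}
  B5 = {v2}
  B6 = {v3}
u0 ∈ B0, v0 ∈ B3 → different blocks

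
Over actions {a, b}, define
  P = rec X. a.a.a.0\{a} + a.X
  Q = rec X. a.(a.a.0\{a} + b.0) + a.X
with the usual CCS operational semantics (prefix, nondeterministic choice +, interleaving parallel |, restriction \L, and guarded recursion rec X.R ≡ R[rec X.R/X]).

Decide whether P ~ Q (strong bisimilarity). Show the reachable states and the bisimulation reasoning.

Reachable graph of P (4 states):
  u0 = rec X. a.a.a.0\{a} + a.X :: -a-> u0, -a-> u1
  u1 = a.a.0\{a} :: -a-> u2
  u2 = a.0\{a} :: -a-> u3
  u3 = 0\{a} :: ·
Reachable graph of Q (5 states):
  v0 = rec X. a.(a.a.0\{a} + b.0) + a.X :: -a-> v0, -a-> v1
  v1 = a.a.0\{a} + b.0 :: -a-> v2, -b-> v3
  v2 = a.0\{a} :: -a-> v4
  v3 = 0 :: ·
  v4 = 0\{a} :: ·
Coarsest stable partition (strong bisimilarity classes):
  B0 = {u0}
  B1 = {u1}
  B2 = {u2, v2}
  B3 = {u3, v3, v4}
  B4 = {v0}
  B5 = {v1}
u0 ∈ B0, v0 ∈ B4 → different blocks

P ≁ Q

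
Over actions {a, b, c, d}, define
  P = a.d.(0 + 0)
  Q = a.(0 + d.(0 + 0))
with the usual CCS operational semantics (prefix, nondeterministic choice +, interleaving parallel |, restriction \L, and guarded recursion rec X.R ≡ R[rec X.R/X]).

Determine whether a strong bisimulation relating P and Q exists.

Reachable graph of P (3 states):
  s0 = a.d.(0 + 0) ⊢ —a→ s1
  s1 = d.(0 + 0) ⊢ —d→ s2
  s2 = 0 + 0 ⊢ (no moves)
Reachable graph of Q (3 states):
  t0 = a.(0 + d.(0 + 0)) ⊢ —a→ t1
  t1 = 0 + d.(0 + 0) ⊢ —d→ t2
  t2 = 0 + 0 ⊢ (no moves)
Partition-refinement fixed point:
  B0 = {s0, t0}
  B1 = {s1, t1}
  B2 = {s2, t2}
s0 ∈ B0, t0 ∈ B0 → same block

bisimilar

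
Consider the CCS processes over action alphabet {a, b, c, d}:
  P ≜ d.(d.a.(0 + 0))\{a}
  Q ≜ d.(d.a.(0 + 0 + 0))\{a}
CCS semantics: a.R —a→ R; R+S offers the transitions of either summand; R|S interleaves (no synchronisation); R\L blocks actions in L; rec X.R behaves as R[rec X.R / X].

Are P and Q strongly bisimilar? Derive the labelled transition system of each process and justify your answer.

Reachable graph of P (3 states):
  s0 = d.(d.a.(0 + 0))\{a} ⊢ =d=> s1
  s1 = (d.a.(0 + 0))\{a} ⊢ =d=> s2
  s2 = (a.(0 + 0))\{a} ⊢ ·
Reachable graph of Q (3 states):
  t0 = d.(d.a.(0 + 0 + 0))\{a} ⊢ =d=> t1
  t1 = (d.a.(0 + 0 + 0))\{a} ⊢ =d=> t2
  t2 = (a.(0 + 0 + 0))\{a} ⊢ ·
Bisimilarity quotient blocks:
  B0 = {s0, t0}
  B1 = {s1, t1}
  B2 = {s2, t2}
s0 ∈ B0, t0 ∈ B0 → same block

bisimilar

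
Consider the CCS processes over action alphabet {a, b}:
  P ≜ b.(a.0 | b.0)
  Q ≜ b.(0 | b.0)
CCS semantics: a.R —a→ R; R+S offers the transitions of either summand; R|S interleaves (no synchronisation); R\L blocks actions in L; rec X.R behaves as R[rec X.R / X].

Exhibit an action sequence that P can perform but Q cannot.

ba

LTS(P): 5 reachable states
  u0 = b.(a.0 | b.0) → -b-> u1
  u1 = a.0 | b.0 → -a-> u2, -b-> u3
  u2 = 0 | b.0 → -b-> u4
  u3 = a.0 | 0 → -a-> u4
  u4 = 0 | 0 → deadlocked
LTS(Q): 3 reachable states
  v0 = b.(0 | b.0) → -b-> v1
  v1 = 0 | b.0 → -b-> v2
  v2 = 0 | 0 → deadlocked
Executing ba from P (initial set {u0}):
  after b @ step 1: {u1}
  after a @ step 2: {u2}
  ✓ P
Executing ba from Q (initial set {v0}):
  after b @ step 1: {v1}
  after a @ step 2: ∅  — Q cannot continue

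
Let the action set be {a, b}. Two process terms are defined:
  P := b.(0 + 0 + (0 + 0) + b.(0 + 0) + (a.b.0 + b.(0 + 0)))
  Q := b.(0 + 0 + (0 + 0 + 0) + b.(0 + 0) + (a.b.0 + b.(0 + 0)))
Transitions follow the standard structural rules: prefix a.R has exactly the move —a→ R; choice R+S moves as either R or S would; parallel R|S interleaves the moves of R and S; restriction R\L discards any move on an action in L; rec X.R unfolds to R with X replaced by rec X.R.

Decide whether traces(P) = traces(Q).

LTS(P): 5 reachable states
  u0 = b.(0 + 0 + (0 + 0) + b.(0 + 0) + (a.b.0 + b.(0 + 0))) → --b--▸ u1
  u1 = 0 + 0 + (0 + 0) + b.(0 + 0) + (a.b.0 + b.(0 + 0)) → --a--▸ u2, --b--▸ u3
  u2 = b.0 → --b--▸ u4
  u3 = 0 + 0 → ∅
  u4 = 0 → ∅
LTS(Q): 5 reachable states
  v0 = b.(0 + 0 + (0 + 0 + 0) + b.(0 + 0) + (a.b.0 + b.(0 + 0))) → --b--▸ v1
  v1 = 0 + 0 + (0 + 0 + 0) + b.(0 + 0) + (a.b.0 + b.(0 + 0)) → --a--▸ v2, --b--▸ v3
  v2 = b.0 → --b--▸ v4
  v3 = 0 + 0 → ∅
  v4 = 0 → ∅
Bisimilarity quotient blocks:
  B0 = {u0, v0}
  B1 = {u1, v1}
  B2 = {u2, v2}
  B3 = {u3, u4, v3, v4}
u0 ∈ B0, v0 ∈ B0 → same block
Bisimilar ⇒ trace-equivalent.

trace-equivalent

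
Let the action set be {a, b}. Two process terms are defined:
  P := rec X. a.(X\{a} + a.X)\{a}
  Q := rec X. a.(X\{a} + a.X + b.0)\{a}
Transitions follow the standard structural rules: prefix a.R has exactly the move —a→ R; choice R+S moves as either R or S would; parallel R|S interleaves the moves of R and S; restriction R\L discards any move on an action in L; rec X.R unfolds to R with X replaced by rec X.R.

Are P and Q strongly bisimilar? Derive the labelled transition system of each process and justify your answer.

not bisimilar

Reachable graph of P (2 states):
  p0 = rec X. a.(X\{a} + a.X)\{a} ⊢ -a-> p1
  p1 = ((rec X. a.(X\{a} + a.X)\{a})\{a} + a.(rec X. a.(X\{a} + a.X)\{a}))\{a} ⊢ stopped
Reachable graph of Q (3 states):
  q0 = rec X. a.(X\{a} + a.X + b.0)\{a} ⊢ -a-> q1
  q1 = ((rec X. a.(X\{a} + a.X + b.0)\{a})\{a} + a.(rec X. a.(X\{a} + a.X + b.0)\{a}) + b.0)\{a} ⊢ -b-> q2
  q2 = 0\{a} ⊢ stopped
Partition-refinement fixed point:
  B0 = {p0}
  B1 = {p1, q2}
  B2 = {q0}
  B3 = {q1}
p0 ∈ B0, q0 ∈ B2 → different blocks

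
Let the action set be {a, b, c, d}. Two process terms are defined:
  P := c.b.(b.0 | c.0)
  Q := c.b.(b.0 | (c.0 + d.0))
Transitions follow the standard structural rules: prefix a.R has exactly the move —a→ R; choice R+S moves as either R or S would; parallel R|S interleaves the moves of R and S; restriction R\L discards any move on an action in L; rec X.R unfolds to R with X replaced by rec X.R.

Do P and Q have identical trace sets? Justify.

LTS(P): 6 reachable states
  m0 = c.b.(b.0 | c.0) | ··c··> m1
  m1 = b.(b.0 | c.0) | ··b··> m2
  m2 = b.0 | c.0 | ··b··> m3, ··c··> m4
  m3 = 0 | c.0 | ··c··> m5
  m4 = b.0 | 0 | ··b··> m5
  m5 = 0 | 0 | (no moves)
LTS(Q): 6 reachable states
  n0 = c.b.(b.0 | (c.0 + d.0)) | ··c··> n1
  n1 = b.(b.0 | (c.0 + d.0)) | ··b··> n2
  n2 = b.0 | (c.0 + d.0) | ··b··> n3, ··c··> n4, ··d··> n4
  n3 = 0 | (c.0 + d.0) | ··c··> n5, ··d··> n5
  n4 = b.0 | 0 | ··b··> n5
  n5 = 0 | 0 | (no moves)
Executing cbd from Q (initial set {n0}):
  step 1 (c): {n1}
  step 2 (b): {n2}
  step 3 (d): {n4}
  — Q admits the full trace.
Executing cbd from P (initial set {m0}):
  step 1 (c): {m1}
  step 2 (b): {m2}
  step 3 (d): ∅ (P stuck)

traces(P) ≠ traces(Q) — witness ⟨cbd⟩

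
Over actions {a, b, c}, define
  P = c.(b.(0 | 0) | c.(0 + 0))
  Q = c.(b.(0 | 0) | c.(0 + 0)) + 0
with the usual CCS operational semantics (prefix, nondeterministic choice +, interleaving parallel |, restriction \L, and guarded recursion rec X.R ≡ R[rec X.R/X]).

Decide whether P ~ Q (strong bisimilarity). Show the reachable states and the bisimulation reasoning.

bisimilar

Reachable graph of P (5 states):
  u0 = c.(b.(0 | 0) | c.(0 + 0)) | ··c··> u1
  u1 = b.(0 | 0) | c.(0 + 0) | ··b··> u2, ··c··> u3
  u2 = 0 | 0 | c.(0 + 0) | ··c··> u4
  u3 = b.(0 | 0) | (0 + 0) | ··b··> u4
  u4 = 0 | 0 | (0 + 0) | ·
Reachable graph of Q (5 states):
  v0 = c.(b.(0 | 0) | c.(0 + 0)) + 0 | ··c··> v1
  v1 = b.(0 | 0) | c.(0 + 0) | ··b··> v2, ··c··> v3
  v2 = 0 | 0 | c.(0 + 0) | ··c··> v4
  v3 = b.(0 | 0) | (0 + 0) | ··b··> v4
  v4 = 0 | 0 | (0 + 0) | ·
Bisimilarity quotient blocks:
  B0 = {u0, v0}
  B1 = {u1, v1}
  B2 = {u3, v3}
  B3 = {u4, v4}
  B4 = {u2, v2}
u0 ∈ B0, v0 ∈ B0 → same block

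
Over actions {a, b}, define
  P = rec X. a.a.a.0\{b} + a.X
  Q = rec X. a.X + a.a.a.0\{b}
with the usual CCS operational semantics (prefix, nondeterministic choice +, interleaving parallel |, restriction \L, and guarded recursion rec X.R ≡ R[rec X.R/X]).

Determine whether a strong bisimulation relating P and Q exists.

P's transition system — 4 states:
  m0 = rec X. a.a.a.0\{b} + a.X → ··a··> m0, ··a··> m1
  m1 = a.a.0\{b} → ··a··> m2
  m2 = a.0\{b} → ··a··> m3
  m3 = 0\{b} → ·
Q's transition system — 4 states:
  n0 = rec X. a.X + a.a.a.0\{b} → ··a··> n0, ··a··> n1
  n1 = a.a.0\{b} → ··a··> n2
  n2 = a.0\{b} → ··a··> n3
  n3 = 0\{b} → ·
Bisimilarity quotient blocks:
  B0 = {m0, n0}
  B1 = {m1, n1}
  B2 = {m2, n2}
  B3 = {m3, n3}
m0 ∈ B0, n0 ∈ B0 → same block

bisimilar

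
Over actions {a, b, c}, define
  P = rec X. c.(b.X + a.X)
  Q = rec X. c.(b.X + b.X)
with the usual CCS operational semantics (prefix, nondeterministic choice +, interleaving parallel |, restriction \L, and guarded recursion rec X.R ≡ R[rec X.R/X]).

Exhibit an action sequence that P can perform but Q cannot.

LTS(P): 2 reachable states
  m0 = rec X. c.(b.X + a.X) :: ··c··> m1
  m1 = b.(rec X. c.(b.X + a.X)) + a.(rec X. c.(b.X + a.X)) :: ··a··> m0, ··b··> m0
LTS(Q): 2 reachable states
  n0 = rec X. c.(b.X + b.X) :: ··c··> n1
  n1 = b.(rec X. c.(b.X + b.X)) + b.(rec X. c.(b.X + b.X)) :: ··b··> n0
Executing ca from P (initial set {m0}):
  step 1 (c): {m1}
  step 2 (a): {m0}
  ✓ P
Executing ca from Q (initial set {n0}):
  step 1 (c): {n1}
  step 2 (a): no successor for Q

ca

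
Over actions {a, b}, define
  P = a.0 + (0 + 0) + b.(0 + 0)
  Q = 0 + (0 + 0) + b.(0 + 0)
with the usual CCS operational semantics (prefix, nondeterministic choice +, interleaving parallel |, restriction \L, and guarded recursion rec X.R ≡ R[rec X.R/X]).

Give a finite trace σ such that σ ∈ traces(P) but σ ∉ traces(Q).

a

LTS(P): 3 reachable states
  m0 = a.0 + (0 + 0) + b.(0 + 0) ⊢ ··a··> m1, ··b··> m2
  m1 = 0 ⊢ ∅
  m2 = 0 + 0 ⊢ ∅
LTS(Q): 2 reachable states
  n0 = 0 + (0 + 0) + b.(0 + 0) ⊢ ··b··> n1
  n1 = 0 + 0 ⊢ ∅
Trace ⟨a⟩ through P, begin at {m0}:
  [1] a ⇒ {m1}
  — P admits the full trace.
Trace ⟨a⟩ through Q, begin at {n0}:
  [1] a ⇒ ∅  — Q cannot continue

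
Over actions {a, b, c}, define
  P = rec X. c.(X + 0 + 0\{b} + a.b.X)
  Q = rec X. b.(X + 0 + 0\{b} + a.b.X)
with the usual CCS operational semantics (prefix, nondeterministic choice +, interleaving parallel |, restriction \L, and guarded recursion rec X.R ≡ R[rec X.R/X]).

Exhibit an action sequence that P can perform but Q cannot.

c

LTS(P): 3 reachable states
  s0 = rec X. c.(X + 0 + 0\{b} + a.b.X) | =c=> s1
  s1 = (rec X. c.(X + 0 + 0\{b} + a.b.X)) + 0 + 0\{b} + a.b.(rec X. c.(X + 0 + 0\{b} + a.b.X)) | =a=> s2, =c=> s1
  s2 = b.(rec X. c.(X + 0 + 0\{b} + a.b.X)) | =b=> s0
LTS(Q): 3 reachable states
  t0 = rec X. b.(X + 0 + 0\{b} + a.b.X) | =b=> t1
  t1 = (rec X. b.(X + 0 + 0\{b} + a.b.X)) + 0 + 0\{b} + a.b.(rec X. b.(X + 0 + 0\{b} + a.b.X)) | =a=> t2, =b=> t1
  t2 = b.(rec X. b.(X + 0 + 0\{b} + a.b.X)) | =b=> t0
Trace ⟨c⟩ through P, begin at {s0}:
  step 1 (c): {s1}
  P completes σ.
Trace ⟨c⟩ through Q, begin at {t0}:
  step 1 (c): ∅  — Q cannot continue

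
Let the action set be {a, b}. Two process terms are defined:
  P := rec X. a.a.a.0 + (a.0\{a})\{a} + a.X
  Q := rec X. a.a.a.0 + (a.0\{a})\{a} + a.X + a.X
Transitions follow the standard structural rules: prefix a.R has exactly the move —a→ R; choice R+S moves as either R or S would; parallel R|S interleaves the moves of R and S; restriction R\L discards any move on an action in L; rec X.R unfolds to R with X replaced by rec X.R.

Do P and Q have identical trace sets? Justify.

Reachable graph of P (4 states):
  s0 = rec X. a.a.a.0 + (a.0\{a})\{a} + a.X | =a=> s0, =a=> s1
  s1 = a.a.0 | =a=> s2
  s2 = a.0 | =a=> s3
  s3 = 0 | (no moves)
Reachable graph of Q (4 states):
  t0 = rec X. a.a.a.0 + (a.0\{a})\{a} + a.X + a.X | =a=> t0, =a=> t1
  t1 = a.a.0 | =a=> t2
  t2 = a.0 | =a=> t3
  t3 = 0 | (no moves)
Bisimilarity quotient blocks:
  B0 = {s0, t0}
  B1 = {s1, t1}
  B2 = {s2, t2}
  B3 = {s3, t3}
s0 ∈ B0, t0 ∈ B0 → same block
Bisimilar ⇒ trace-equivalent.

traces(P) = traces(Q)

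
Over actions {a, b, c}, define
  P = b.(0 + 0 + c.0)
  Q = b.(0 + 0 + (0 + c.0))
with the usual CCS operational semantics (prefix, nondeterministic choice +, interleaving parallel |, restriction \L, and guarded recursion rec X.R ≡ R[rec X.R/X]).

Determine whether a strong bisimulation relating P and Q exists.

P ~ Q

LTS(P): 3 reachable states
  s0 = b.(0 + 0 + c.0) ⊢ -b-> s1
  s1 = 0 + 0 + c.0 ⊢ -c-> s2
  s2 = 0 ⊢ stopped
LTS(Q): 3 reachable states
  t0 = b.(0 + 0 + (0 + c.0)) ⊢ -b-> t1
  t1 = 0 + 0 + (0 + c.0) ⊢ -c-> t2
  t2 = 0 ⊢ stopped
Partition-refinement fixed point:
  B0 = {s0, t0}
  B1 = {s1, t1}
  B2 = {s2, t2}
s0 ∈ B0, t0 ∈ B0 → same block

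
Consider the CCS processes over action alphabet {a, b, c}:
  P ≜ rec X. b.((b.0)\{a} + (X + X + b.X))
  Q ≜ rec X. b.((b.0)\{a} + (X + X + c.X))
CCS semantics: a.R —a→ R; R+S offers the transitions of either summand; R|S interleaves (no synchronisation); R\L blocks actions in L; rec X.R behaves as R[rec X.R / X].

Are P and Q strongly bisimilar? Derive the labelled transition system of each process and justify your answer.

LTS(P): 3 reachable states
  u0 = rec X. b.((b.0)\{a} + (X + X + b.X)) | --b--▸ u1
  u1 = (b.0)\{a} + ((rec X. b.((b.0)\{a} + (X + X + b.X))) + (rec X. b.((b.0)\{a} + (X + X + b.X))) + b.(rec X. b.((b.0)\{a} + (X + X + b.X)))) | --b--▸ u0, --b--▸ u1, --b--▸ u2
  u2 = 0\{a} | deadlocked
LTS(Q): 3 reachable states
  v0 = rec X. b.((b.0)\{a} + (X + X + c.X)) | --b--▸ v1
  v1 = (b.0)\{a} + ((rec X. b.((b.0)\{a} + (X + X + c.X))) + (rec X. b.((b.0)\{a} + (X + X + c.X))) + c.(rec X. b.((b.0)\{a} + (X + X + c.X)))) | --b--▸ v1, --b--▸ v2, --c--▸ v0
  v2 = 0\{a} | deadlocked
Partition-refinement fixed point:
  B0 = {u0}
  B1 = {u1}
  B2 = {u2, v2}
  B3 = {v0}
  B4 = {v1}
u0 ∈ B0, v0 ∈ B3 → different blocks

NO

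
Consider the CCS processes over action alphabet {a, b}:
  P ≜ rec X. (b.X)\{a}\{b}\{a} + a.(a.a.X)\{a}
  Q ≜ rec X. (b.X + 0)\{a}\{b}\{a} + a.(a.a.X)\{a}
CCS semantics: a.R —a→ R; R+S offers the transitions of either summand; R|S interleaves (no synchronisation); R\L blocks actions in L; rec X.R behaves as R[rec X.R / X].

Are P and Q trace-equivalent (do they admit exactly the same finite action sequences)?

trace-equivalent

P's transition system — 2 states:
  s0 = rec X. (b.X)\{a}\{b}\{a} + a.(a.a.X)\{a} | -a-> s1
  s1 = (a.a.(rec X. (b.X)\{a}\{b}\{a} + a.(a.a.X)\{a}))\{a} | deadlocked
Q's transition system — 2 states:
  t0 = rec X. (b.X + 0)\{a}\{b}\{a} + a.(a.a.X)\{a} | -a-> t1
  t1 = (a.a.(rec X. (b.X + 0)\{a}\{b}\{a} + a.(a.a.X)\{a}))\{a} | deadlocked
Partition-refinement fixed point:
  B0 = {s0, t0}
  B1 = {s1, t1}
s0 ∈ B0, t0 ∈ B0 → same block
Bisimilar ⇒ trace-equivalent.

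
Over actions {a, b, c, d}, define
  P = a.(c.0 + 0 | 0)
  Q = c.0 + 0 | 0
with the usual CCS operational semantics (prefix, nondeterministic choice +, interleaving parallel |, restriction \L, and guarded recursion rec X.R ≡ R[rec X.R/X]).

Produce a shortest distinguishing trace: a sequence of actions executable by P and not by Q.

a

Reachable graph of P (3 states):
  p0 = a.(c.0 + 0 | 0) ⊢ ··a··> p1
  p1 = c.0 + 0 | 0 ⊢ ··c··> p2
  p2 = 0 ⊢ ∅
Reachable graph of Q (2 states):
  q0 = c.0 + 0 | 0 ⊢ ··c··> q1
  q1 = 0 ⊢ ∅
Executing a from P (initial set {p0}):
  [1] a ⇒ {p1}
  ✓ P
Executing a from Q (initial set {q0}):
  [1] a ⇒ no successor for Q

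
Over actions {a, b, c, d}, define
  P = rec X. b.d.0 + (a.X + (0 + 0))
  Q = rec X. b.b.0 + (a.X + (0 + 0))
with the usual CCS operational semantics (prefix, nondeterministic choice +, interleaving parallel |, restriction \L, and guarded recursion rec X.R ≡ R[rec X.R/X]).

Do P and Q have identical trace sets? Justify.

traces(P) ≠ traces(Q) — witness ⟨bd⟩

LTS(P): 3 reachable states
  u0 = rec X. b.d.0 + (a.X + (0 + 0)) :: —a→ u0, —b→ u1
  u1 = d.0 :: —d→ u2
  u2 = 0 :: stopped
LTS(Q): 3 reachable states
  v0 = rec X. b.b.0 + (a.X + (0 + 0)) :: —a→ v0, —b→ v1
  v1 = b.0 :: —b→ v2
  v2 = 0 :: stopped
Run σ = ⟨bd⟩ on P: start {u0}
  step 1 (b): {u1}
  step 2 (d): {u2}
  — P admits the full trace.
Run σ = ⟨bd⟩ on Q: start {v0}
  step 1 (b): {v1}
  step 2 (d): ∅  — Q cannot continue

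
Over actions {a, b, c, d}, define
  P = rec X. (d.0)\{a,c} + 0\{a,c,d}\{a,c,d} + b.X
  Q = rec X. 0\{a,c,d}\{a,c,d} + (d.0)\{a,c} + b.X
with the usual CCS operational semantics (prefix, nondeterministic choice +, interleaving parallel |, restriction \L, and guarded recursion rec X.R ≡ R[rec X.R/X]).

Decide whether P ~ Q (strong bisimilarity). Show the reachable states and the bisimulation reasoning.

Reachable graph of P (2 states):
  p0 = rec X. (d.0)\{a,c} + 0\{a,c,d}\{a,c,d} + b.X ⊢ -b-> p0, -d-> p1
  p1 = 0\{a,c} ⊢ deadlocked
Reachable graph of Q (2 states):
  q0 = rec X. 0\{a,c,d}\{a,c,d} + (d.0)\{a,c} + b.X ⊢ -b-> q0, -d-> q1
  q1 = 0\{a,c} ⊢ deadlocked
Partition-refinement fixed point:
  B0 = {p0, q0}
  B1 = {p1, q1}
p0 ∈ B0, q0 ∈ B0 → same block

YES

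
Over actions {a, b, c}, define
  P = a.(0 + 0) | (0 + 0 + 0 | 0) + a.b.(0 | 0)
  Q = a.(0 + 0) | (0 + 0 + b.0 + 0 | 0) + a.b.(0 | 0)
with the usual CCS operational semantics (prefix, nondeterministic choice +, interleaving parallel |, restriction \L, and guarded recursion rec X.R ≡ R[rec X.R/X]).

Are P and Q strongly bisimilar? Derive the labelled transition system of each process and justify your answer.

P ≁ Q

Reachable graph of P (4 states):
  m0 = a.(0 + 0) | (0 + 0 + 0 | 0) + a.b.(0 | 0) → —a→ m1, —a→ m2
  m1 = (0 + 0) | (0 + 0 + 0 | 0) → ·
  m2 = b.(0 | 0) → —b→ m3
  m3 = 0 | 0 → ·
Reachable graph of Q (6 states):
  n0 = a.(0 + 0) | (0 + 0 + b.0 + 0 | 0) + a.b.(0 | 0) → —a→ n1, —a→ n2, —b→ n3
  n1 = (0 + 0) | (0 + 0 + b.0 + 0 | 0) → —b→ n4
  n2 = b.(0 | 0) → —b→ n5
  n3 = a.(0 + 0) | 0 → —a→ n4
  n4 = (0 + 0) | 0 → ·
  n5 = 0 | 0 → ·
Bisimilarity quotient blocks:
  B0 = {m0}
  B1 = {m2, n1, n2}
  B2 = {m1, m3, n4, n5}
  B3 = {n0}
  B4 = {n3}
m0 ∈ B0, n0 ∈ B3 → different blocks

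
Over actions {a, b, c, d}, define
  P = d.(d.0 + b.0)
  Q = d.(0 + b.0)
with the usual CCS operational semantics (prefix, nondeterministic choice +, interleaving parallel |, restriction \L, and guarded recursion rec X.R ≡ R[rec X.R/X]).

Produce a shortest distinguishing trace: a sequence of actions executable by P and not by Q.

Reachable graph of P (3 states):
  p0 = d.(d.0 + b.0) has moves =d=> p1
  p1 = d.0 + b.0 has moves =b=> p2, =d=> p2
  p2 = 0 has moves (no moves)
Reachable graph of Q (3 states):
  q0 = d.(0 + b.0) has moves =d=> q1
  q1 = 0 + b.0 has moves =b=> q2
  q2 = 0 has moves (no moves)
Executing dd from P (initial set {p0}):
  step 1 (d): {p1}
  step 2 (d): {p2}
  ✓ P
Executing dd from Q (initial set {q0}):
  step 1 (d): {q1}
  step 2 (d): no successor for Q

dd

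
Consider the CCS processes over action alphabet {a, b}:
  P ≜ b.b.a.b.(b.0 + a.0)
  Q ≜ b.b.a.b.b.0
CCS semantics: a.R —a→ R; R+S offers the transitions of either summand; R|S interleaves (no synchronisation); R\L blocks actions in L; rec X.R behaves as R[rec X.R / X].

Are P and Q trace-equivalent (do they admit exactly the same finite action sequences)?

trace-distinct — witness ⟨bbaba⟩

P's transition system — 6 states:
  m0 = b.b.a.b.(b.0 + a.0) has moves --b--▸ m1
  m1 = b.a.b.(b.0 + a.0) has moves --b--▸ m2
  m2 = a.b.(b.0 + a.0) has moves --a--▸ m3
  m3 = b.(b.0 + a.0) has moves --b--▸ m4
  m4 = b.0 + a.0 has moves --a--▸ m5, --b--▸ m5
  m5 = 0 has moves stopped
Q's transition system — 6 states:
  n0 = b.b.a.b.b.0 has moves --b--▸ n1
  n1 = b.a.b.b.0 has moves --b--▸ n2
  n2 = a.b.b.0 has moves --a--▸ n3
  n3 = b.b.0 has moves --b--▸ n4
  n4 = b.0 has moves --b--▸ n5
  n5 = 0 has moves stopped
Trace ⟨bbaba⟩ through P, begin at {m0}:
  [1] b ⇒ {m1}
  [2] b ⇒ {m2}
  [3] a ⇒ {m3}
  [4] b ⇒ {m4}
  [5] a ⇒ {m5}
  P completes σ.
Trace ⟨bbaba⟩ through Q, begin at {n0}:
  [1] b ⇒ {n1}
  [2] b ⇒ {n2}
  [3] a ⇒ {n3}
  [4] b ⇒ {n4}
  [5] a ⇒ ∅ (Q stuck)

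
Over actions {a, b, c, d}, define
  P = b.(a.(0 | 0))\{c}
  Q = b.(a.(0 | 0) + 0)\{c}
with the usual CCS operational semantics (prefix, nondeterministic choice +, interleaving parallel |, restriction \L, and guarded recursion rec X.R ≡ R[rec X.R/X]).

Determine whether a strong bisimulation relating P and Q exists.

LTS(P): 3 reachable states
  m0 = b.(a.(0 | 0))\{c} :: --b--▸ m1
  m1 = (a.(0 | 0))\{c} :: --a--▸ m2
  m2 = (0 | 0)\{c} :: deadlocked
LTS(Q): 3 reachable states
  n0 = b.(a.(0 | 0) + 0)\{c} :: --b--▸ n1
  n1 = (a.(0 | 0) + 0)\{c} :: --a--▸ n2
  n2 = (0 | 0)\{c} :: deadlocked
Coarsest stable partition (strong bisimilarity classes):
  B0 = {m0, n0}
  B1 = {m1, n1}
  B2 = {m2, n2}
m0 ∈ B0, n0 ∈ B0 → same block

YES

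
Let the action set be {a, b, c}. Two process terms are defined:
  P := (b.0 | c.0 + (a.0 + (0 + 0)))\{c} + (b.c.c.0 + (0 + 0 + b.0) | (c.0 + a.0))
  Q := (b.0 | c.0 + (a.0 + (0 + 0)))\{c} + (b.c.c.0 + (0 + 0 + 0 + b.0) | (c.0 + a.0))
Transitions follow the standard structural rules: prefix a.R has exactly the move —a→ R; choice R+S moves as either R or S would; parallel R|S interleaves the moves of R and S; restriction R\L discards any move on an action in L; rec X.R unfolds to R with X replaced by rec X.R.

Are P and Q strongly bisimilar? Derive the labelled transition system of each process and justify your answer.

bisimilar

LTS(P): 9 reachable states
  m0 = (b.0 | c.0 + (a.0 + (0 + 0)))\{c} + (b.c.c.0 + (0 + 0 + b.0) | (c.0 + a.0)) ⊢ =a=> m1, =a=> m2, =b=> m3, =b=> m4, =b=> m5, =c=> m1
  m1 = (0 + 0 + b.0) | 0 ⊢ =b=> m6
  m2 = 0\{c} ⊢ ∅
  m3 = (0 | c.0)\{c} ⊢ ∅
  m4 = 0 | (c.0 + a.0) ⊢ =a=> m6, =c=> m6
  m5 = c.c.0 ⊢ =c=> m7
  m6 = 0 | 0 ⊢ ∅
  m7 = c.0 ⊢ =c=> m8
  m8 = 0 ⊢ ∅
LTS(Q): 9 reachable states
  n0 = (b.0 | c.0 + (a.0 + (0 + 0)))\{c} + (b.c.c.0 + (0 + 0 + 0 + b.0) | (c.0 + a.0)) ⊢ =a=> n1, =a=> n2, =b=> n3, =b=> n4, =b=> n5, =c=> n1
  n1 = (0 + 0 + 0 + b.0) | 0 ⊢ =b=> n6
  n2 = 0\{c} ⊢ ∅
  n3 = (0 | c.0)\{c} ⊢ ∅
  n4 = 0 | (c.0 + a.0) ⊢ =a=> n6, =c=> n6
  n5 = c.c.0 ⊢ =c=> n7
  n6 = 0 | 0 ⊢ ∅
  n7 = c.0 ⊢ =c=> n8
  n8 = 0 ⊢ ∅
Bisimilarity quotient blocks:
  B0 = {m0, n0}
  B1 = {m1, n1}
  B2 = {m2, m3, m6, m8, n2, n3, n6, n8}
  B3 = {m5, n5}
  B4 = {m7, n7}
  B5 = {m4, n4}
m0 ∈ B0, n0 ∈ B0 → same block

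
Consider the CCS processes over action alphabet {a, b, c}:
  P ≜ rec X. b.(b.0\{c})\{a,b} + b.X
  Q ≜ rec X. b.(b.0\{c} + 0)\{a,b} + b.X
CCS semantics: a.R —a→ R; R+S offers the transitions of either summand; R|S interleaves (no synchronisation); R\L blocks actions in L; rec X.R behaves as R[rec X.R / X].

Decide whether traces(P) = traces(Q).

trace-equivalent

Reachable graph of P (2 states):
  m0 = rec X. b.(b.0\{c})\{a,b} + b.X has moves ··b··> m0, ··b··> m1
  m1 = (b.0\{c})\{a,b} has moves ·
Reachable graph of Q (2 states):
  n0 = rec X. b.(b.0\{c} + 0)\{a,b} + b.X has moves ··b··> n0, ··b··> n1
  n1 = (b.0\{c} + 0)\{a,b} has moves ·
Bisimilarity quotient blocks:
  B0 = {m0, n0}
  B1 = {m1, n1}
m0 ∈ B0, n0 ∈ B0 → same block
Bisimilar ⇒ trace-equivalent.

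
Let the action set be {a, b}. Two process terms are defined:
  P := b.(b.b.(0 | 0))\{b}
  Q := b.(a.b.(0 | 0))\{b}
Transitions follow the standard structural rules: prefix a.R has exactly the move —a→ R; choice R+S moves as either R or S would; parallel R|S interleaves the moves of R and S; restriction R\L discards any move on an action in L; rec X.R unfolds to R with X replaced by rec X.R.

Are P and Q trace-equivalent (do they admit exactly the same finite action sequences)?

Reachable graph of P (2 states):
  s0 = b.(b.b.(0 | 0))\{b} has moves ··b··> s1
  s1 = (b.b.(0 | 0))\{b} has moves (no moves)
Reachable graph of Q (3 states):
  t0 = b.(a.b.(0 | 0))\{b} has moves ··b··> t1
  t1 = (a.b.(0 | 0))\{b} has moves ··a··> t2
  t2 = (b.(0 | 0))\{b} has moves (no moves)
Run σ = ⟨ba⟩ on Q: start {t0}
  [1] b ⇒ {t1}
  [2] a ⇒ {t2}
  Q completes σ.
Run σ = ⟨ba⟩ on P: start {s0}
  [1] b ⇒ {s1}
  [2] a ⇒ no successor for P

trace-distinct — witness ⟨ba⟩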